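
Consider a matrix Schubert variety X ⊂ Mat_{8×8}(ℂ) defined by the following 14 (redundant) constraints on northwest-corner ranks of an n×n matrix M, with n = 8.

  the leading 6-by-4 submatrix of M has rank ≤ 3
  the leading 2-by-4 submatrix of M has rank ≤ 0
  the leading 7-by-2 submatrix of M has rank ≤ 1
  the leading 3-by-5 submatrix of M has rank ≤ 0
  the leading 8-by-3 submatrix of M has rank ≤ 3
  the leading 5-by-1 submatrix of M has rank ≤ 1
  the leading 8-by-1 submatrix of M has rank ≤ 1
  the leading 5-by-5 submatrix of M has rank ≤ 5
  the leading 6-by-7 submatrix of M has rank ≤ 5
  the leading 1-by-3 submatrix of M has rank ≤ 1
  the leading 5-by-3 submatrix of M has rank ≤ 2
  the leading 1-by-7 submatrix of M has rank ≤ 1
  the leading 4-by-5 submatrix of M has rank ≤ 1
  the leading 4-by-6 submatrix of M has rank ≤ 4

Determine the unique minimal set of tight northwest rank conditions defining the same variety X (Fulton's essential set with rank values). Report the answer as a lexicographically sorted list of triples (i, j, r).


Propagating the 14 rank bounds to every northwest block:

  i=1: 0  0  0  0  0  1  1  1
  i=2: 0  0  0  0  0  1  2  2
  i=3: 0  0  0  0  0  1  2  3
  i=4: 1  1  1  1  1  2  3  4
  i=5: 1  1  2  2  2  3  4  5
  i=6: 1  1  2  3  3  4  5  6
  i=7: 1  1  2  3  4  5  6  7
  i=8: 1  2  3  4  5  6  7  8

so w = (6, 7, 8, 1, 3, 4, 5, 2).

2 SE-corners of the 18-cell Rothe diagram give Ess(w):

[(3, 5, 0), (7, 2, 1)]


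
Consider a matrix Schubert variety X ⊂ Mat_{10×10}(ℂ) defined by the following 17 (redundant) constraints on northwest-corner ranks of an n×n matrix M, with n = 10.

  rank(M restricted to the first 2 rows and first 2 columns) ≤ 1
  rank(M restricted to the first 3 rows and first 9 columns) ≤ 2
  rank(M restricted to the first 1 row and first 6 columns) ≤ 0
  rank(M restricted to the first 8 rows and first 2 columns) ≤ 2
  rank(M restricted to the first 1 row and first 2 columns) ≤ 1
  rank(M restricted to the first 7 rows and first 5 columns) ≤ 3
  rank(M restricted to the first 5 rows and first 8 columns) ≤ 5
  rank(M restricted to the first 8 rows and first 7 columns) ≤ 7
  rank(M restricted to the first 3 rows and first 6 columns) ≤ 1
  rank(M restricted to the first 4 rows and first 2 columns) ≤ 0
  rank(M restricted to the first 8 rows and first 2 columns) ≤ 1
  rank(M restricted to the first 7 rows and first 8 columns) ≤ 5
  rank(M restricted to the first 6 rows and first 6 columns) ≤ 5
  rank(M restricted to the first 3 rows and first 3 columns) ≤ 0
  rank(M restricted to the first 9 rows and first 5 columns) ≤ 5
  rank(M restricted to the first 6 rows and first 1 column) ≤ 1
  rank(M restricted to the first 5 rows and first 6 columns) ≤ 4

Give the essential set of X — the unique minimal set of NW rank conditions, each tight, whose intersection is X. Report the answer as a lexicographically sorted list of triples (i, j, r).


Rank table r_w(10×10) implied by the 17 constraints:

  0  0  0  0  0  0  1  1  1  1
  0  0  0  1  1  1  2  2  2  2
  0  0  0  1  1  1  2  2  2  3
  0  0  1  2  2  2  3  3  3  4
  1  1  2  3  3  3  4  4  4  5
  1  1  2  3  3  4  5  5  5  6
  1  1  2  3  3  4  5  5  6  7
  1  1  2  3  4  5  6  6  7  8
  1  2  3  4  5  6  7  7  8  9
  1  2  3  4  5  6  7  8  9  10

so w = (7, 4, 10, 3, 1, 6, 9, 5, 2, 8).

8 SE-corners of the 24-cell Rothe diagram give Ess(w):

[(1, 6, 0), (3, 3, 0), (3, 6, 1), (3, 9, 2), (4, 2, 0), (7, 5, 3), (7, 8, 5), (8, 2, 1)]


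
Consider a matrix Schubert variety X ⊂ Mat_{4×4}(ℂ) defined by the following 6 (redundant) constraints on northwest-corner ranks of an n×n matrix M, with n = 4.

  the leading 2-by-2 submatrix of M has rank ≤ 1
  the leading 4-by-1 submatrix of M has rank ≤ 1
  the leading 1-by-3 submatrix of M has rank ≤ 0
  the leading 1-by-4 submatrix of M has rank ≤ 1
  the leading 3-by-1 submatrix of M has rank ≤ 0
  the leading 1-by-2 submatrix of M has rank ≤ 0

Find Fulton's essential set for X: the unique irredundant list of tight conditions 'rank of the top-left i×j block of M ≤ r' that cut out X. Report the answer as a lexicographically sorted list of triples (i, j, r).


Propagating the 6 rank bounds to every northwest block:

  R[1]: 0 0 0 1
  R[2]: 0 1 1 2
  R[3]: 0 1 2 3
  R[4]: 1 2 3 4

so w = (4, 2, 3, 1).

2 SE-corners of the 5-cell Rothe diagram give Ess(w):

[(1, 3, 0), (3, 1, 0)]


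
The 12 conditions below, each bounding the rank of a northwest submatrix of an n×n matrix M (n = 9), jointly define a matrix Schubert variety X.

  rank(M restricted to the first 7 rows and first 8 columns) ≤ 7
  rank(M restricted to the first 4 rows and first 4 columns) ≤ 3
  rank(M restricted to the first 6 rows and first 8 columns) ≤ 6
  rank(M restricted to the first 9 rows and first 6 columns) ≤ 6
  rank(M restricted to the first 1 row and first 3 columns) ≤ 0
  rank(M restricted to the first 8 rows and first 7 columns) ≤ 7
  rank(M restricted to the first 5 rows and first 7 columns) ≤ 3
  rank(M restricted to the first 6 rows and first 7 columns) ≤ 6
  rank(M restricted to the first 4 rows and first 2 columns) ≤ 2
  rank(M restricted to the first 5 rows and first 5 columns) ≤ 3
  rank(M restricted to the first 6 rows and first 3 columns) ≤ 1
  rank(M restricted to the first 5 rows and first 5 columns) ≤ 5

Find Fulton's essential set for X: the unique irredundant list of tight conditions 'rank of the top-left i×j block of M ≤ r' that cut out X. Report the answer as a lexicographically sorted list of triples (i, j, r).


The tightest implied rank at each (i,j), from the 12 conditions:

  row 1: 0 0 0 1 1 1 1 1 1
  row 2: 1 1 1 2 2 2 2 2 2
  row 3: 1 1 1 2 3 3 3 3 3
  row 4: 1 1 1 2 3 3 3 4 4
  row 5: 1 1 1 2 3 3 3 4 5
  row 6: 1 1 1 2 3 4 4 5 6
  row 7: 1 2 2 3 4 5 5 6 7
  row 8: 1 2 3 4 5 6 6 7 8
  row 9: 1 2 3 4 5 6 7 8 9

second differences of R give the permutation w = (4, 1, 5, 8, 9, 6, 2, 3, 7).

3 SE-corners of the 15-cell Rothe diagram give Ess(w):

[(1, 3, 0), (5, 7, 3), (6, 3, 1)]


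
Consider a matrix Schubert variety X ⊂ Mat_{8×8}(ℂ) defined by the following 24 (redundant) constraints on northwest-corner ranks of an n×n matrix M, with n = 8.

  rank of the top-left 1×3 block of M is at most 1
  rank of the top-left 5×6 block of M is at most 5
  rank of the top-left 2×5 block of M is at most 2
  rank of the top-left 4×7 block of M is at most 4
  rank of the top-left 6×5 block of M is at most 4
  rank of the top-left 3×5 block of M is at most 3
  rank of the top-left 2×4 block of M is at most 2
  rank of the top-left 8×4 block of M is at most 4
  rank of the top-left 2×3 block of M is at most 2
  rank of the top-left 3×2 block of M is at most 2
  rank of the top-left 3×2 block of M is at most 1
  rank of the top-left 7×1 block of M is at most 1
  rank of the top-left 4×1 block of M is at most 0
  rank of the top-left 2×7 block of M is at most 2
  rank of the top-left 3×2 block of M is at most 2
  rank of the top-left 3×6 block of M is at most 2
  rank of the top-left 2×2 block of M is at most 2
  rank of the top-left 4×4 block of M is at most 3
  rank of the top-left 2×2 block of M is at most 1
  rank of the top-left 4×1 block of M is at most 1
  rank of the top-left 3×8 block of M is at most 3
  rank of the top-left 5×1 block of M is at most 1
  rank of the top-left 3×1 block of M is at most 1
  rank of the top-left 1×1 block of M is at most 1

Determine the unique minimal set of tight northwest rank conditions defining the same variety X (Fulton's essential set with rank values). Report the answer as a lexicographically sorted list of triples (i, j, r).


Recovering R(i,j) via the rank-extension bound from the 24 conditions:

  R[1]: 0 | 1 | 1 | 1 | 1 | 1 | 1 | 1
  R[2]: 0 | 1 | 2 | 2 | 2 | 2 | 2 | 2
  R[3]: 0 | 1 | 2 | 2 | 2 | 2 | 3 | 3
  R[4]: 0 | 1 | 2 | 3 | 3 | 3 | 4 | 4
  R[5]: 1 | 2 | 3 | 4 | 4 | 4 | 5 | 5
  R[6]: 1 | 2 | 3 | 4 | 4 | 5 | 6 | 6
  R[7]: 1 | 2 | 3 | 4 | 5 | 6 | 7 | 7
  R[8]: 1 | 2 | 3 | 4 | 5 | 6 | 7 | 8

the unique w with this rank table is (2, 3, 7, 4, 1, 6, 5, 8).

3 SE-corners of the 8-cell Rothe diagram give Ess(w):

[(3, 6, 2), (4, 1, 0), (6, 5, 4)]


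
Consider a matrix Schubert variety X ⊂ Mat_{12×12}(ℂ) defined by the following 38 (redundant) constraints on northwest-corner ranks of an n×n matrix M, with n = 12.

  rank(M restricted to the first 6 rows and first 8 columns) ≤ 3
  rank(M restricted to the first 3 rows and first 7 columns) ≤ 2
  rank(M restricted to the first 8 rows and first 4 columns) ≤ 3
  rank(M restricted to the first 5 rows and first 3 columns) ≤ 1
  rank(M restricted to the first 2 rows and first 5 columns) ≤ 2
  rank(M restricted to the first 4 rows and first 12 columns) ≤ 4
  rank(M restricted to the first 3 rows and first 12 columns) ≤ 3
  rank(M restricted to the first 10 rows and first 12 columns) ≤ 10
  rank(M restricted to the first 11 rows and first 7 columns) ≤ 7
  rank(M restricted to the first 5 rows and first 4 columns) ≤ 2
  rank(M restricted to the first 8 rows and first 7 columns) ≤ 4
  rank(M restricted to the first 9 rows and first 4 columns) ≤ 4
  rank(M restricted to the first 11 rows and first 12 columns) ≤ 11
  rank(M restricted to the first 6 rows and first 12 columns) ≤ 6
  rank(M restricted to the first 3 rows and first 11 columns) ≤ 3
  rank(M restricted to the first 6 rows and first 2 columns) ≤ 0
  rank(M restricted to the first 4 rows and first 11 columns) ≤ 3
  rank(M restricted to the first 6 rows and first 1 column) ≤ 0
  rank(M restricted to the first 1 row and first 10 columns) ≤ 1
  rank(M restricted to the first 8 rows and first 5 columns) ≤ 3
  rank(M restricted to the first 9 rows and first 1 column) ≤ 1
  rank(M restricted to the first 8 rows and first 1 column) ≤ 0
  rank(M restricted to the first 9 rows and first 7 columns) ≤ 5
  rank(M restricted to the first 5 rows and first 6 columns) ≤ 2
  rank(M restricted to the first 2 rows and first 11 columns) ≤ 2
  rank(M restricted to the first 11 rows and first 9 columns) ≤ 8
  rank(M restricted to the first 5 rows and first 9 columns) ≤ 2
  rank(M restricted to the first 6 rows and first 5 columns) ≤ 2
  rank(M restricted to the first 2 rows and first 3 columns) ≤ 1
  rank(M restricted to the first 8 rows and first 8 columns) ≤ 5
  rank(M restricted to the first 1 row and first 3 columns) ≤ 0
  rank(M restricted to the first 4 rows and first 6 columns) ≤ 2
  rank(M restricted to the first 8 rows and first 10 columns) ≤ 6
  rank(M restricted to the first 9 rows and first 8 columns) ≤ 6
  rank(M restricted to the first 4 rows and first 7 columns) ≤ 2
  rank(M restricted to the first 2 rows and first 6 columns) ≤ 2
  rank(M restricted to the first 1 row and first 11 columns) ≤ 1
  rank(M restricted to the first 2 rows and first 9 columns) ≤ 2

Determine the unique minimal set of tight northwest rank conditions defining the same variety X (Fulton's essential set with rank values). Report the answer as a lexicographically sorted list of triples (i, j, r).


The tightest implied rank at each (i,j), from the 38 conditions:

  i=1: 0  0  0  1  1  1  1  1  1  1  1  1
  i=2: 0  0  1  2  2  2  2  2  2  2  2  2
  i=3: 0  0  1  2  2  2  2  2  2  3  3  3
  i=4: 0  0  1  2  2  2  2  2  2  3  3  4
  i=5: 0  0  1  2  2  2  2  2  2  3  4  5
  i=6: 0  0  1  2  2  3  3  3  3  4  5  6
  i=7: 0  1  2  3  3  4  4  4  4  5  6  7
  i=8: 0  1  2  3  3  4  4  5  5  6  7  8
  i=9: 1  2  3  4  4  5  5  6  6  7  8  9
  i=10: 1  2  3  4  5  6  6  7  7  8  9  10
  i=11: 1  2  3  4  5  6  7  8  8  9  10  11
  i=12: 1  2  3  4  5  6  7  8  9  10  11  12

hence w(1..12) = (4, 3, 10, 12, 11, 6, 2, 8, 1, 5, 7, 9).

8 SE-corners of the 34-cell Rothe diagram give Ess(w):

[(1, 3, 0), (4, 11, 3), (5, 9, 2), (6, 2, 0), (6, 5, 2), (8, 1, 0), (8, 5, 3), (8, 7, 4)]


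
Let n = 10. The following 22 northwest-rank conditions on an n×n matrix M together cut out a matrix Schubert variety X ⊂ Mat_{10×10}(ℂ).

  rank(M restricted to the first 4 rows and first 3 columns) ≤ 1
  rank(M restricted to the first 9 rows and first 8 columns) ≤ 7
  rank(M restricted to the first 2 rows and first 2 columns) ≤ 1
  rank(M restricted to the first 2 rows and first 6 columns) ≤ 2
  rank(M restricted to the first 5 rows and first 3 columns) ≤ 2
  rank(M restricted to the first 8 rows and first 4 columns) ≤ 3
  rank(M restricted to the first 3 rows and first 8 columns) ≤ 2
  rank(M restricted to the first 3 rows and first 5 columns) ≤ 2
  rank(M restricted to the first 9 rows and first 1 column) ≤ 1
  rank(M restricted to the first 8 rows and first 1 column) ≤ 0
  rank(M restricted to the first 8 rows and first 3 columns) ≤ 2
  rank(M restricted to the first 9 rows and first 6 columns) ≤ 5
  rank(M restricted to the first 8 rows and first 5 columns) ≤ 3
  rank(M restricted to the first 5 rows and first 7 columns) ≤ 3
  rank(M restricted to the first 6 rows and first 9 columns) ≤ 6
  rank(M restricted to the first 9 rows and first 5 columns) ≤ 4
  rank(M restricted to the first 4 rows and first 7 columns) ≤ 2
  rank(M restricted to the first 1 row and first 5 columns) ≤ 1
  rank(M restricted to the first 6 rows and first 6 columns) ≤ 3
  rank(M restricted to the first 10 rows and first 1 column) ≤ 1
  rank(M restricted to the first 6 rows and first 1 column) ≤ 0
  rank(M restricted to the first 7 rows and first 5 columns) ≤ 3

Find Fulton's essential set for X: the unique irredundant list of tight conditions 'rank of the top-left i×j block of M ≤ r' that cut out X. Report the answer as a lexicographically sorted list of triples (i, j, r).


Recovering R(i,j) via the rank-extension bound from the 22 conditions:

  R[1]: 0, 1, 1, 1, 1, 1, 1, 1, 1, 1
  R[2]: 0, 1, 1, 2, 2, 2, 2, 2, 2, 2
  R[3]: 0, 1, 1, 2, 2, 2, 2, 2, 3, 3
  R[4]: 0, 1, 1, 2, 2, 2, 2, 3, 4, 4
  R[5]: 0, 1, 2, 3, 3, 3, 3, 4, 5, 5
  R[6]: 0, 1, 2, 3, 3, 3, 4, 5, 6, 6
  R[7]: 0, 1, 2, 3, 3, 4, 5, 6, 7, 7
  R[8]: 0, 1, 2, 3, 3, 4, 5, 6, 7, 8
  R[9]: 1, 2, 3, 4, 4, 5, 6, 7, 8, 9
  R[10]: 1, 2, 3, 4, 5, 6, 7, 8, 9, 10

second differences of R give the permutation w = (2, 4, 9, 8, 3, 7, 6, 10, 1, 5).

ℓ(w)=22; the 6 essential cells (i,j,r):

[(3, 8, 2), (4, 3, 1), (4, 7, 2), (6, 6, 3), (8, 1, 0), (8, 5, 3)]


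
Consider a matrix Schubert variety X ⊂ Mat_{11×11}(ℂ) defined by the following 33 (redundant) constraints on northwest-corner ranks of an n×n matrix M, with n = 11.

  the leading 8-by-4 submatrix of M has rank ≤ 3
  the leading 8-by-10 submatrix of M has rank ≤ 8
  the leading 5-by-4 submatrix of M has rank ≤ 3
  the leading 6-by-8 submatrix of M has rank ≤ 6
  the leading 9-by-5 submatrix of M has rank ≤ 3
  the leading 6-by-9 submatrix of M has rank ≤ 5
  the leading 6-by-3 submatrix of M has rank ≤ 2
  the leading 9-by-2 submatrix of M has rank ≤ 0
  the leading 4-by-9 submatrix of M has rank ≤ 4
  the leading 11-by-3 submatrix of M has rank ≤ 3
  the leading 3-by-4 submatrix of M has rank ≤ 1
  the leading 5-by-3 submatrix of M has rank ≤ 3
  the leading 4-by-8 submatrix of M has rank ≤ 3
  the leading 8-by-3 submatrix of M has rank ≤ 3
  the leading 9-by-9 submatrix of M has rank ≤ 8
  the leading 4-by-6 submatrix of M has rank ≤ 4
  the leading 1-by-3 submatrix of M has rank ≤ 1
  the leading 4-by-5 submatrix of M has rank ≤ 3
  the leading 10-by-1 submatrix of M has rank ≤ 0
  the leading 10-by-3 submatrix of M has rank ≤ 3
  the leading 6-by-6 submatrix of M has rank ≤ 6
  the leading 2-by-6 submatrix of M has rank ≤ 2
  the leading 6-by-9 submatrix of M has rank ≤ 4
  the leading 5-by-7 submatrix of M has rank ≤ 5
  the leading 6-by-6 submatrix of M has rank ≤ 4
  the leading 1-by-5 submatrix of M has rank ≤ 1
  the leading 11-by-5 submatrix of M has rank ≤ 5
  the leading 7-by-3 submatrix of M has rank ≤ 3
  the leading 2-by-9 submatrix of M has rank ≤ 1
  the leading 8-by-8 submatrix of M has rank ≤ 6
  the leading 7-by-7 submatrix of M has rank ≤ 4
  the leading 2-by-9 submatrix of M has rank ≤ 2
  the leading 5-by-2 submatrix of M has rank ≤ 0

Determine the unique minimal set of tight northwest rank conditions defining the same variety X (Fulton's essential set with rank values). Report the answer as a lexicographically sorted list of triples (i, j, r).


Recovering R(i,j) via the rank-extension bound from the 33 conditions:

  0, 0, 1, 1, 1, 1, 1, 1, 1, 1, 1
  0, 0, 1, 1, 1, 1, 1, 1, 1, 2, 2
  0, 0, 1, 1, 2, 2, 2, 2, 2, 3, 3
  0, 0, 1, 2, 3, 3, 3, 3, 3, 4, 4
  0, 0, 1, 2, 3, 4, 4, 4, 4, 5, 5
  0, 0, 1, 2, 3, 4, 4, 4, 4, 5, 6
  0, 0, 1, 2, 3, 4, 4, 5, 5, 6, 7
  0, 0, 1, 2, 3, 4, 5, 6, 6, 7, 8
  0, 0, 1, 2, 3, 4, 5, 6, 7, 8, 9
  0, 1, 2, 3, 4, 5, 6, 7, 8, 9, 10
  1, 2, 3, 4, 5, 6, 7, 8, 9, 10, 11

hence w(1..11) = (3, 10, 5, 4, 6, 11, 8, 7, 9, 2, 1).

|D(w)|=30, |Ess(w)|=6:

[(2, 9, 1), (3, 4, 1), (6, 9, 4), (7, 7, 4), (9, 2, 0), (10, 1, 0)]


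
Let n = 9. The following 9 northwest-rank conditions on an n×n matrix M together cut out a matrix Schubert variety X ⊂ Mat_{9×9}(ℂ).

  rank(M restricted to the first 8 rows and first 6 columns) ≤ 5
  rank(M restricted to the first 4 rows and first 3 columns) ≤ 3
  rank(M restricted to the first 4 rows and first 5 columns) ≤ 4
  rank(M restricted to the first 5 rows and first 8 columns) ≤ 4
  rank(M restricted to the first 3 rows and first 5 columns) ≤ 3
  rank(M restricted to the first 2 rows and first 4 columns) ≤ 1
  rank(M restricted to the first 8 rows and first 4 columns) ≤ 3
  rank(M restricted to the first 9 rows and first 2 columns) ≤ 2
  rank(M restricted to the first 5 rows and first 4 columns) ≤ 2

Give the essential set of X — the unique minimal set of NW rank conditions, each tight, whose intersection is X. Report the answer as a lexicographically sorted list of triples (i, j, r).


Recovering R(i,j) via the rank-extension bound from the 9 conditions:

  1 | 1 | 1 | 1 | 1 | 1 | 1 | 1 | 1
  1 | 1 | 1 | 1 | 2 | 2 | 2 | 2 | 2
  1 | 2 | 2 | 2 | 3 | 3 | 3 | 3 | 3
  1 | 2 | 2 | 2 | 3 | 4 | 4 | 4 | 4
  1 | 2 | 2 | 2 | 3 | 4 | 4 | 4 | 5
  1 | 2 | 3 | 3 | 4 | 5 | 5 | 5 | 6
  1 | 2 | 3 | 3 | 4 | 5 | 6 | 6 | 7
  1 | 2 | 3 | 3 | 4 | 5 | 6 | 7 | 8
  1 | 2 | 3 | 4 | 5 | 6 | 7 | 8 | 9

giving w = (1, 5, 2, 6, 9, 3, 7, 8, 4) via Δ²R.

D(w) has 11 cells with 4 SE-corners; essential set:

[(2, 4, 1), (5, 4, 2), (5, 8, 4), (8, 4, 3)]


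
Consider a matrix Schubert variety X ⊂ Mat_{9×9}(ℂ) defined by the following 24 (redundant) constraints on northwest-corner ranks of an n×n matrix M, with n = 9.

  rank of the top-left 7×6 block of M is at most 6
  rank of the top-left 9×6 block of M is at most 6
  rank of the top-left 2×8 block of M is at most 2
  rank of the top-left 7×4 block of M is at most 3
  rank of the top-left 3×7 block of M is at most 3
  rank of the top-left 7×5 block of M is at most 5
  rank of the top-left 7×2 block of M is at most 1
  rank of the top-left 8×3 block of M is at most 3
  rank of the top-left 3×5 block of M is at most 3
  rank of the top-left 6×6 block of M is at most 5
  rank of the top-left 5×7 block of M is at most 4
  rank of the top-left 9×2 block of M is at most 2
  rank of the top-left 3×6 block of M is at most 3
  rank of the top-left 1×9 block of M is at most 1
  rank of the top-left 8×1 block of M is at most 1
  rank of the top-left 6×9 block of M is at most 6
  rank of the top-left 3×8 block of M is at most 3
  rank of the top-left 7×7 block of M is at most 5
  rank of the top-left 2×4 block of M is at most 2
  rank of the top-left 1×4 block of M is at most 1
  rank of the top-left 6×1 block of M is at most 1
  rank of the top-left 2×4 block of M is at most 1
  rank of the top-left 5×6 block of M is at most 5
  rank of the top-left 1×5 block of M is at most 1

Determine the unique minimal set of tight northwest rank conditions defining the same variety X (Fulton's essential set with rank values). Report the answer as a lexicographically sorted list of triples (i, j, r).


Recovering R(i,j) via the rank-extension bound from the 24 conditions:

  1 1 1 1 1 1 1 1 1
  1 1 1 1 2 2 2 2 2
  1 1 2 2 3 3 3 3 3
  1 1 2 3 4 4 4 4 4
  1 1 2 3 4 4 4 5 5
  1 1 2 3 4 5 5 6 6
  1 1 2 3 4 5 5 6 7
  1 2 3 4 5 6 6 7 8
  1 2 3 4 5 6 7 8 9

hence w(1..9) = (1, 5, 3, 4, 8, 6, 9, 2, 7).

D(w) has 11 cells with 4 SE-corners; essential set:

[(2, 4, 1), (5, 7, 4), (7, 2, 1), (7, 7, 5)]


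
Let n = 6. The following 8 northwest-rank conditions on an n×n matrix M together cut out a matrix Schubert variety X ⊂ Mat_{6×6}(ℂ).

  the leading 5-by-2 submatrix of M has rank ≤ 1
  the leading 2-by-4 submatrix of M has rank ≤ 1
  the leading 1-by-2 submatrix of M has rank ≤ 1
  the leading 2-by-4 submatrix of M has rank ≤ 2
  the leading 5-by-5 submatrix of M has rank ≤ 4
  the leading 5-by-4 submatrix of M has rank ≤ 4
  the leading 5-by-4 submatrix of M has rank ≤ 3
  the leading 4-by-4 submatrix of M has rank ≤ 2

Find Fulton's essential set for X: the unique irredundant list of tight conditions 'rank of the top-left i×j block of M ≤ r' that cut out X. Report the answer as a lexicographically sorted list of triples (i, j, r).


Rank table r_w(6×6) implied by the 8 constraints:

  1 1 1 1 1 1
  1 1 1 1 2 2
  1 1 2 2 3 3
  1 1 2 2 3 4
  1 1 2 3 4 5
  1 2 3 4 5 6

second differences of R give the permutation w = (1, 5, 3, 6, 4, 2).

|D(w)|=7, |Ess(w)|=3:

[(2, 4, 1), (4, 4, 2), (5, 2, 1)]


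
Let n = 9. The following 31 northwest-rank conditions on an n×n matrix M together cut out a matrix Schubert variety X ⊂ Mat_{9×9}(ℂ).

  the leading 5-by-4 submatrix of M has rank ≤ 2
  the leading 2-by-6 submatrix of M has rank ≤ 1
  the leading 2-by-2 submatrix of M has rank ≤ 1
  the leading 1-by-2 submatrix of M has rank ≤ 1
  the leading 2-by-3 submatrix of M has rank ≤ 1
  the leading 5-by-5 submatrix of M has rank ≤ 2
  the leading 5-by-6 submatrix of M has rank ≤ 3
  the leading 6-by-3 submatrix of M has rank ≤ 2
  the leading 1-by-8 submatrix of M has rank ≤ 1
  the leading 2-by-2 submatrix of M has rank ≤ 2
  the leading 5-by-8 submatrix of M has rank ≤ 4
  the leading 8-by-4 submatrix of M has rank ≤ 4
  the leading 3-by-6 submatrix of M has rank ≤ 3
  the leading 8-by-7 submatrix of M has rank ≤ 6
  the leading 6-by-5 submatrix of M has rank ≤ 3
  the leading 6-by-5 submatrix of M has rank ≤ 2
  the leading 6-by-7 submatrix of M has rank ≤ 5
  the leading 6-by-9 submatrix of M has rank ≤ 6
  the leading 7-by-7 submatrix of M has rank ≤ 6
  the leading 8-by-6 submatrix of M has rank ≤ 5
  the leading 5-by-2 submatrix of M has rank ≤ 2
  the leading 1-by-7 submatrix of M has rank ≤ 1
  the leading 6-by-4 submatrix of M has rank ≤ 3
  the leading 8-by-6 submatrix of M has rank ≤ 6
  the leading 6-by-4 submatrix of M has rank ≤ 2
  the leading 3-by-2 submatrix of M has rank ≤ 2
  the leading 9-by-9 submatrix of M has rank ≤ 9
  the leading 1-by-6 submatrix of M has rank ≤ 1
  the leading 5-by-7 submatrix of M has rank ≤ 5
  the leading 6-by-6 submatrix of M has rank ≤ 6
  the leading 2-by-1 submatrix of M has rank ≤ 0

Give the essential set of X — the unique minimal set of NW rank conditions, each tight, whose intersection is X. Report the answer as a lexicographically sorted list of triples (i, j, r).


Propagating the 31 rank bounds to every northwest block:

  0 | 1 | 1 | 1 | 1 | 1 | 1 | 1 | 1
  0 | 1 | 1 | 1 | 1 | 1 | 2 | 2 | 2
  1 | 2 | 2 | 2 | 2 | 2 | 3 | 3 | 3
  1 | 2 | 2 | 2 | 2 | 3 | 4 | 4 | 4
  1 | 2 | 2 | 2 | 2 | 3 | 4 | 4 | 5
  1 | 2 | 2 | 2 | 2 | 3 | 4 | 5 | 6
  1 | 2 | 3 | 3 | 3 | 4 | 5 | 6 | 7
  1 | 2 | 3 | 4 | 4 | 5 | 6 | 7 | 8
  1 | 2 | 3 | 4 | 5 | 6 | 7 | 8 | 9

giving w = (2, 7, 1, 6, 9, 8, 3, 4, 5) via Δ²R.

4 SE-corners of the 16-cell Rothe diagram give Ess(w):

[(2, 1, 0), (2, 6, 1), (5, 8, 4), (6, 5, 2)]


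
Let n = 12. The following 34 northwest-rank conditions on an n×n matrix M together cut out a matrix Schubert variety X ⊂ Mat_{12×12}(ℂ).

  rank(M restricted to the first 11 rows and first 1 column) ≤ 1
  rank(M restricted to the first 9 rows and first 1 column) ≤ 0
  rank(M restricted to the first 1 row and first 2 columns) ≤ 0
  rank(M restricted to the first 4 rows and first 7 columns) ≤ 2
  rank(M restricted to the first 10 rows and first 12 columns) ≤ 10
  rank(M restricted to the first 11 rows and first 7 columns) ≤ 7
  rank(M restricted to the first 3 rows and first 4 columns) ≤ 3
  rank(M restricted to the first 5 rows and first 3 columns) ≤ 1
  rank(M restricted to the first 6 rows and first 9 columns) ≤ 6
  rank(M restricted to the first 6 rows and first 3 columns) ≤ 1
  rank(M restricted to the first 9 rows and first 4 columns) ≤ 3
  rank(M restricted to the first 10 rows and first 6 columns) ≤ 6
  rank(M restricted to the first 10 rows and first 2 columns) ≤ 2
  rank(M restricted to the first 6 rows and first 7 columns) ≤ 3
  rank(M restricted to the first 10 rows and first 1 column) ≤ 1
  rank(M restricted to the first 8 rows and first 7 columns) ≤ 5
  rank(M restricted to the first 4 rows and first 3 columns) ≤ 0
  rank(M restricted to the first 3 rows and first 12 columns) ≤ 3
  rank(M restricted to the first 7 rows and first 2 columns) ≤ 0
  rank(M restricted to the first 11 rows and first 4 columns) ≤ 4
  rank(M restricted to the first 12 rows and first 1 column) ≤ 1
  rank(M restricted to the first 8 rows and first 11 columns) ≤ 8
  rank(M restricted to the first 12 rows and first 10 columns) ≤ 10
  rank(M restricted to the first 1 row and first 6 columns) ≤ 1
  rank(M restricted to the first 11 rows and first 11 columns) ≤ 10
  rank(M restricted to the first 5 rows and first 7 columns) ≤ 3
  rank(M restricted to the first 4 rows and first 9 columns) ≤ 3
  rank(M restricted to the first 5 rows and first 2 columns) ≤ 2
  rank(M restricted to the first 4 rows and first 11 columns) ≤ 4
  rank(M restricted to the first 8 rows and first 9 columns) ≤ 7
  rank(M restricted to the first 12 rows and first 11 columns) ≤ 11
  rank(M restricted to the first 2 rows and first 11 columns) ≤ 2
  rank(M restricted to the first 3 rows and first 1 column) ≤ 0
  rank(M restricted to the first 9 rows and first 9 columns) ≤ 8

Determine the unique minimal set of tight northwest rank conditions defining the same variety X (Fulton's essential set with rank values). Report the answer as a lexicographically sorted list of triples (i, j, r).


Rank table r_w(12×12) implied by the 34 constraints:

  i=1: 0 0 0 1 1 1 1 1 1 1 1 1
  i=2: 0 0 0 1 2 2 2 2 2 2 2 2
  i=3: 0 0 0 1 2 2 2 3 3 3 3 3
  i=4: 0 0 0 1 2 2 2 3 3 4 4 4
  i=5: 0 0 1 2 3 3 3 4 4 5 5 5
  i=6: 0 0 1 2 3 3 3 4 5 6 6 6
  i=7: 0 0 1 2 3 4 4 5 6 7 7 7
  i=8: 0 1 2 3 4 5 5 6 7 8 8 8
  i=9: 0 1 2 3 4 5 6 7 8 9 9 9
  i=10: 1 2 3 4 5 6 7 8 9 10 10 10
  i=11: 1 2 3 4 5 6 7 8 9 10 10 11
  i=12: 1 2 3 4 5 6 7 8 9 10 11 12

reading off 1-entries of Δ²R: w = (4, 5, 8, 10, 3, 9, 6, 2, 7, 1, 12, 11).

|D(w)|=28, |Ess(w)|=7:

[(4, 3, 0), (4, 7, 2), (4, 9, 3), (6, 7, 3), (7, 2, 0), (9, 1, 0), (11, 11, 10)]


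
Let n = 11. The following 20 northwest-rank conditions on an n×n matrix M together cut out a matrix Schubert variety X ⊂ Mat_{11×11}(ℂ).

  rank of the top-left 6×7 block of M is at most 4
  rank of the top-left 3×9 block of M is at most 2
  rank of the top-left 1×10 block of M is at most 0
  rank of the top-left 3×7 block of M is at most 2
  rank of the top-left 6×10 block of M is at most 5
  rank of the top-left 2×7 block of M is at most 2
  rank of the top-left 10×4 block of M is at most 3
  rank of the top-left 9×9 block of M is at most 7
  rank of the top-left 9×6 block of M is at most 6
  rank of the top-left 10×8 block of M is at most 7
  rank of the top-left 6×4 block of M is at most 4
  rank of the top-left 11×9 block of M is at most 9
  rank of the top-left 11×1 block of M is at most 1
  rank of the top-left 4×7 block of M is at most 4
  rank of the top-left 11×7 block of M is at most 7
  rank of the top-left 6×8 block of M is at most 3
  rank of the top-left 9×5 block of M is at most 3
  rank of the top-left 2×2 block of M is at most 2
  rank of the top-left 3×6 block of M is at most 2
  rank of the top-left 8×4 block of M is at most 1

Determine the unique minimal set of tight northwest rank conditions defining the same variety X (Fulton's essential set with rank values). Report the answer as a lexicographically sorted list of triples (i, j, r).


Rank table r_w(11×11) implied by the 20 constraints:

  row 1: 0  0  0  0  0  0  0  0  0  0  1
  row 2: 1  1  1  1  1  1  1  1  1  1  2
  row 3: 1  1  1  1  2  2  2  2  2  2  3
  row 4: 1  1  1  1  2  3  3  3  3  3  4
  row 5: 1  1  1  1  2  3  3  3  4  4  5
  row 6: 1  1  1  1  2  3  3  3  4  5  6
  row 7: 1  1  1  1  2  3  4  4  5  6  7
  row 8: 1  1  1  1  2  3  4  5  6  7  8
  row 9: 1  2  2  2  3  4  5  6  7  8  9
  row 10: 1  2  3  3  4  5  6  7  8  9  10
  row 11: 1  2  3  4  5  6  7  8  9  10  11

the unique w with this rank table is (11, 1, 5, 6, 9, 10, 7, 8, 2, 3, 4).

Fulton essential set (3 of the 32 Rothe cells):

[(1, 10, 0), (6, 8, 3), (8, 4, 1)]


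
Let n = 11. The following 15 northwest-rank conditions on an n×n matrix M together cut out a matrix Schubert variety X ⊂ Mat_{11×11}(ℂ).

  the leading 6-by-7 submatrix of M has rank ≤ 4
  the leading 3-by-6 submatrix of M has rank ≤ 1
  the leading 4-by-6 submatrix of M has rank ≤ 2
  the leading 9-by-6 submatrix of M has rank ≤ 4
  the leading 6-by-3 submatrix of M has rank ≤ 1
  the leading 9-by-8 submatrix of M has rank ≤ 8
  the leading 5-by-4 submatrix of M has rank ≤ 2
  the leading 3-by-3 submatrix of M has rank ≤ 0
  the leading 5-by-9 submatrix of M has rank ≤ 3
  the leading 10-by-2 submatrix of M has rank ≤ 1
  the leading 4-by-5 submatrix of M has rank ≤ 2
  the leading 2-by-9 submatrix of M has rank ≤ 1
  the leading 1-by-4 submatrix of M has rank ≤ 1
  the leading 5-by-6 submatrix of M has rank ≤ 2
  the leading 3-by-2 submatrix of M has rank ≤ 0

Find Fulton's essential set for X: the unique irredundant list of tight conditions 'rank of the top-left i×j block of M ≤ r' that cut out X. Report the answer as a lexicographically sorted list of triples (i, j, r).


Propagating the 15 rank bounds to every northwest block:

  i=1: 0, 0, 0, 1, 1, 1, 1, 1, 1, 1, 1
  i=2: 0, 0, 0, 1, 1, 1, 1, 1, 1, 2, 2
  i=3: 0, 0, 0, 1, 1, 1, 2, 2, 2, 3, 3
  i=4: 1, 1, 1, 2, 2, 2, 3, 3, 3, 4, 4
  i=5: 1, 1, 1, 2, 2, 2, 3, 3, 3, 4, 5
  i=6: 1, 1, 1, 2, 3, 3, 4, 4, 4, 5, 6
  i=7: 1, 1, 2, 3, 4, 4, 5, 5, 5, 6, 7
  i=8: 1, 1, 2, 3, 4, 4, 5, 6, 6, 7, 8
  i=9: 1, 1, 2, 3, 4, 4, 5, 6, 7, 8, 9
  i=10: 1, 1, 2, 3, 4, 5, 6, 7, 8, 9, 10
  i=11: 1, 2, 3, 4, 5, 6, 7, 8, 9, 10, 11

hence w(1..11) = (4, 10, 7, 1, 11, 5, 3, 8, 9, 6, 2).

D(w) has 30 cells with 8 SE-corners; essential set:

[(2, 9, 1), (3, 3, 0), (3, 6, 1), (5, 6, 2), (5, 9, 3), (6, 3, 1), (9, 6, 4), (10, 2, 1)]


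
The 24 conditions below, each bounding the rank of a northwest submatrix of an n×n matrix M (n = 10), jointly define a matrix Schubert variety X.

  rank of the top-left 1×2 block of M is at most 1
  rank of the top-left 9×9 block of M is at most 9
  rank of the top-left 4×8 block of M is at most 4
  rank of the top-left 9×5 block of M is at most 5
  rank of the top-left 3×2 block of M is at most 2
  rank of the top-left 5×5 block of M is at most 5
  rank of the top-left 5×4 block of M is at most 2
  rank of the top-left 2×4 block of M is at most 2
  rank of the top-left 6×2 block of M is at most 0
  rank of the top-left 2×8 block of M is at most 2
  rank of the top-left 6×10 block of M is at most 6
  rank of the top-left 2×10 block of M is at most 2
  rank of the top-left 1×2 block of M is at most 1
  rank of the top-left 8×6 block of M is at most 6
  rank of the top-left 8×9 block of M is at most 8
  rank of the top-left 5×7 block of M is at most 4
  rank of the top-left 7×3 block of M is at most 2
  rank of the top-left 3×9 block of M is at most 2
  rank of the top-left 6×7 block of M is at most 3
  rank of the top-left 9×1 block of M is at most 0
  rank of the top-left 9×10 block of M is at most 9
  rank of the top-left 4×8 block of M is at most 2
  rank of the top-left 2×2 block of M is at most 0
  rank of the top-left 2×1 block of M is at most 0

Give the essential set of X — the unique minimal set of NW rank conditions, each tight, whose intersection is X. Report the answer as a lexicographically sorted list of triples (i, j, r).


Rank table r_w(10×10) implied by the 24 constraints:

  R[1]: 0 | 0 | 1 | 1 | 1 | 1 | 1 | 1 | 1 | 1
  R[2]: 0 | 0 | 1 | 2 | 2 | 2 | 2 | 2 | 2 | 2
  R[3]: 0 | 0 | 1 | 2 | 2 | 2 | 2 | 2 | 2 | 3
  R[4]: 0 | 0 | 1 | 2 | 2 | 2 | 2 | 2 | 3 | 4
  R[5]: 0 | 0 | 1 | 2 | 3 | 3 | 3 | 3 | 4 | 5
  R[6]: 0 | 0 | 1 | 2 | 3 | 3 | 3 | 4 | 5 | 6
  R[7]: 0 | 1 | 2 | 3 | 4 | 4 | 4 | 5 | 6 | 7
  R[8]: 0 | 1 | 2 | 3 | 4 | 5 | 5 | 6 | 7 | 8
  R[9]: 0 | 1 | 2 | 3 | 4 | 5 | 6 | 7 | 8 | 9
  R[10]: 1 | 2 | 3 | 4 | 5 | 6 | 7 | 8 | 9 | 10

so w = (3, 4, 10, 9, 5, 8, 2, 6, 7, 1).

Fulton essential set (5 of the 26 Rothe cells):

[(3, 9, 2), (4, 8, 2), (6, 2, 0), (6, 7, 3), (9, 1, 0)]


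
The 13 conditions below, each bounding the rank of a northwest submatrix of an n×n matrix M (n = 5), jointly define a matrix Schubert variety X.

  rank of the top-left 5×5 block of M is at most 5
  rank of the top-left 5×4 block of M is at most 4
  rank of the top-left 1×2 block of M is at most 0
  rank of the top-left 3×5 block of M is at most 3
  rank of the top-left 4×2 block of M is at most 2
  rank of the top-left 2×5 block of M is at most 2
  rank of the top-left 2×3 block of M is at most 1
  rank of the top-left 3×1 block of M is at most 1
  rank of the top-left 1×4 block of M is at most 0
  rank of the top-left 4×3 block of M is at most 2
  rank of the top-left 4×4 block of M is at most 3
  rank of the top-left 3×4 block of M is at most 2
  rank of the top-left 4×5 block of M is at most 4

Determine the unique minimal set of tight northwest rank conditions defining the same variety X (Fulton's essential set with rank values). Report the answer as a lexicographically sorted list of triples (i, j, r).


Rank table r_w(5×5) implied by the 13 constraints:

  row 1: 0 0 0 0 1
  row 2: 1 1 1 1 2
  row 3: 1 2 2 2 3
  row 4: 1 2 2 3 4
  row 5: 1 2 3 4 5

hence w(1..5) = (5, 1, 2, 4, 3).

ℓ(w)=5; the 2 essential cells (i,j,r):

[(1, 4, 0), (4, 3, 2)]


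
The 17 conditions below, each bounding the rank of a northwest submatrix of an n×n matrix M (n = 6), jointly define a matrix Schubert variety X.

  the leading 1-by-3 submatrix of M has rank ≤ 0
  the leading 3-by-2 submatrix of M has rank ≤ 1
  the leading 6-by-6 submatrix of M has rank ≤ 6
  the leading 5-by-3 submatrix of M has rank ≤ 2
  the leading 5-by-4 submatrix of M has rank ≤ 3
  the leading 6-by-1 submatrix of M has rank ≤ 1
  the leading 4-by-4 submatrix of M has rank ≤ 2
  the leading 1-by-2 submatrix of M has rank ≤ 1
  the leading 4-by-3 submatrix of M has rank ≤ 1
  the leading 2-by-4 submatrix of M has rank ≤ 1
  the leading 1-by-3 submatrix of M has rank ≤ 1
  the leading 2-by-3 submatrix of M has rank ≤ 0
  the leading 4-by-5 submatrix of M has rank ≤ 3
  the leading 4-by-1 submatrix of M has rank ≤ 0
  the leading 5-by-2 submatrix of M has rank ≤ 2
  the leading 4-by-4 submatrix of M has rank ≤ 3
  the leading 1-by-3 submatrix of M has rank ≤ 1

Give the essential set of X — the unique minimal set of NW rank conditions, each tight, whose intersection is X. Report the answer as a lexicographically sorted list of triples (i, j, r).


Propagating the 17 rank bounds to every northwest block:

  0 0 0 1 1 1
  0 0 0 1 2 2
  0 1 1 2 3 3
  0 1 1 2 3 4
  1 2 2 3 4 5
  1 2 3 4 5 6

hence w(1..6) = (4, 5, 2, 6, 1, 3).

Fulton essential set (3 of the 9 Rothe cells):

[(2, 3, 0), (4, 1, 0), (4, 3, 1)]


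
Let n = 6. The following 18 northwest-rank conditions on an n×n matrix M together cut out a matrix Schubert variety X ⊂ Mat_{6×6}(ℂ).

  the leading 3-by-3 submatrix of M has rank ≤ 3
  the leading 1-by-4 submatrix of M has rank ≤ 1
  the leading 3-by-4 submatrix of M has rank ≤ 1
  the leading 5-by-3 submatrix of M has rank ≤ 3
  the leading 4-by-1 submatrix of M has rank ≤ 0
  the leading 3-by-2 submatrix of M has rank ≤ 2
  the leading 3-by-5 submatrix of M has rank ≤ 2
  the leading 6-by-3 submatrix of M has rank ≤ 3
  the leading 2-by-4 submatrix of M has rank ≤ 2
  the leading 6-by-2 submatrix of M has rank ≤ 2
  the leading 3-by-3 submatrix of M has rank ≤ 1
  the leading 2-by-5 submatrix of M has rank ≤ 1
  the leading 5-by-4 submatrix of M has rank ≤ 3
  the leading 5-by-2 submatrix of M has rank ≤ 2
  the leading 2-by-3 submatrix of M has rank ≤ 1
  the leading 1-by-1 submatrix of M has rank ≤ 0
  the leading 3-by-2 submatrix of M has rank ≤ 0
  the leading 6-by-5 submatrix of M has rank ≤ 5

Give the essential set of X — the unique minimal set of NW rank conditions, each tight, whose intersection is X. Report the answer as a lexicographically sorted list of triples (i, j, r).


Propagating the 18 rank bounds to every northwest block:

  R[1]: 0, 0, 1, 1, 1, 1
  R[2]: 0, 0, 1, 1, 1, 2
  R[3]: 0, 0, 1, 1, 2, 3
  R[4]: 0, 1, 2, 2, 3, 4
  R[5]: 1, 2, 3, 3, 4, 5
  R[6]: 1, 2, 3, 4, 5, 6

hence w(1..6) = (3, 6, 5, 2, 1, 4).

|D(w)|=10, |Ess(w)|=4:

[(2, 5, 1), (3, 2, 0), (3, 4, 1), (4, 1, 0)]


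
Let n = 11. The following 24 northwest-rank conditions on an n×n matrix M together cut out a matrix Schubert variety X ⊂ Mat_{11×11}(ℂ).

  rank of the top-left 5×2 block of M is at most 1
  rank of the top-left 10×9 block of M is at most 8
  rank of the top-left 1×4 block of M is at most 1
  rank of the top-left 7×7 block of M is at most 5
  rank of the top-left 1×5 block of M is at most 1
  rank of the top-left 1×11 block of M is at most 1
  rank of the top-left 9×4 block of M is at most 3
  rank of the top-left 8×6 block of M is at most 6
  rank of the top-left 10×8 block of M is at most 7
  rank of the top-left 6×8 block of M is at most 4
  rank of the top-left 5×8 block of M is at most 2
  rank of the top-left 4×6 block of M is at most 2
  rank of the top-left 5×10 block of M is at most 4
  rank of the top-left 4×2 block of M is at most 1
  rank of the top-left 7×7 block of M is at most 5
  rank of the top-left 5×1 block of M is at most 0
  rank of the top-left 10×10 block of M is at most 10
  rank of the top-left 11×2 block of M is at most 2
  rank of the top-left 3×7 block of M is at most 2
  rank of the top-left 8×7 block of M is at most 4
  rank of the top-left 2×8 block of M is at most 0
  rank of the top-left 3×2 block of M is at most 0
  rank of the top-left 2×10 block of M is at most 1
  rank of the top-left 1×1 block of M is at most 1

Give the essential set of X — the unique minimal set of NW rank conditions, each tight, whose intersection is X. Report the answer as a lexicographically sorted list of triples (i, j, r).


Reconstructing r_w from the 24 given conditions:

  i=1: 0  0  0  0  0  0  0  0  1  1  1
  i=2: 0  0  0  0  0  0  0  0  1  1  2
  i=3: 0  0  1  1  1  1  1  1  2  2  3
  i=4: 0  1  2  2  2  2  2  2  3  3  4
  i=5: 0  1  2  2  2  2  2  2  3  4  5
  i=6: 1  2  3  3  3  3  3  3  4  5  6
  i=7: 1  2  3  3  4  4  4  4  5  6  7
  i=8: 1  2  3  3  4  4  4  5  6  7  8
  i=9: 1  2  3  3  4  5  5  6  7  8  9
  i=10: 1  2  3  4  5  6  6  7  8  9  10
  i=11: 1  2  3  4  5  6  7  8  9  10  11

second differences of R give the permutation w = (9, 11, 3, 2, 10, 1, 5, 8, 6, 4, 7).

D(w) has 31 cells with 7 SE-corners; essential set:

[(2, 8, 0), (2, 10, 1), (3, 2, 0), (5, 1, 0), (5, 8, 2), (8, 7, 4), (9, 4, 3)]


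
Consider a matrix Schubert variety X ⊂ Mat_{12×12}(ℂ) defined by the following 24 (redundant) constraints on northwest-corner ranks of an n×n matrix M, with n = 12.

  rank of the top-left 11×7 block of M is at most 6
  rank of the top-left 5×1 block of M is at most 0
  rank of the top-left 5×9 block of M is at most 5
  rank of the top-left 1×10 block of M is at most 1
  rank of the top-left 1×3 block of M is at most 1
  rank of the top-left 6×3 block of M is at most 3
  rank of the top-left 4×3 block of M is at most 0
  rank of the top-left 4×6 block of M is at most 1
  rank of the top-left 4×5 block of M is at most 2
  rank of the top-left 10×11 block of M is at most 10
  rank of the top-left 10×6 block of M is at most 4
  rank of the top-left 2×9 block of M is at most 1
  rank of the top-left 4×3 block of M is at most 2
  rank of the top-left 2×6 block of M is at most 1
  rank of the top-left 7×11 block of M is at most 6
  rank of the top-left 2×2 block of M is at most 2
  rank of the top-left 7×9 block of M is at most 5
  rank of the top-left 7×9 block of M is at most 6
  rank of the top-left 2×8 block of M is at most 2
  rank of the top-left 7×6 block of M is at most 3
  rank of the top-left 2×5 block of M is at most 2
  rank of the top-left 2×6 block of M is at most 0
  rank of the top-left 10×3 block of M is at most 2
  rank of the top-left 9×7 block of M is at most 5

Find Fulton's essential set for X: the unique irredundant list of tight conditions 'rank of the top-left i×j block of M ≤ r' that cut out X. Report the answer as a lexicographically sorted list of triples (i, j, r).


Recovering R(i,j) via the rank-extension bound from the 24 conditions:

  row 1: 0, 0, 0, 0, 0, 0, 1, 1, 1, 1, 1, 1
  row 2: 0, 0, 0, 0, 0, 0, 1, 1, 1, 2, 2, 2
  row 3: 0, 0, 0, 1, 1, 1, 2, 2, 2, 3, 3, 3
  row 4: 0, 0, 0, 1, 1, 1, 2, 3, 3, 4, 4, 4
  row 5: 0, 1, 1, 2, 2, 2, 3, 4, 4, 5, 5, 5
  row 6: 1, 2, 2, 3, 3, 3, 4, 5, 5, 6, 6, 6
  row 7: 1, 2, 2, 3, 3, 3, 4, 5, 5, 6, 6, 7
  row 8: 1, 2, 2, 3, 4, 4, 5, 6, 6, 7, 7, 8
  row 9: 1, 2, 2, 3, 4, 4, 5, 6, 7, 8, 8, 9
  row 10: 1, 2, 2, 3, 4, 4, 5, 6, 7, 8, 9, 10
  row 11: 1, 2, 3, 4, 5, 5, 6, 7, 8, 9, 10, 11
  row 12: 1, 2, 3, 4, 5, 6, 7, 8, 9, 10, 11, 12

second differences of R give the permutation w = (7, 10, 4, 8, 2, 1, 12, 5, 9, 11, 3, 6).

D(w) has 33 cells with 10 SE-corners; essential set:

[(2, 6, 0), (2, 9, 1), (4, 3, 0), (4, 6, 1), (5, 1, 0), (7, 6, 3), (7, 9, 5), (7, 11, 6), (10, 3, 2), (10, 6, 4)]
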